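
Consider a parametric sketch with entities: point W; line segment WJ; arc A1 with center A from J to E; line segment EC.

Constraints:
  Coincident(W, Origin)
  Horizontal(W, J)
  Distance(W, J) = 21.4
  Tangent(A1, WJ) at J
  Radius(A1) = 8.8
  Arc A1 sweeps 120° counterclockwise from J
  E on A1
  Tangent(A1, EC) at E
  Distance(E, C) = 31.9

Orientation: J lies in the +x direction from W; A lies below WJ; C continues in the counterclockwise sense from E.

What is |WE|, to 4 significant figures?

19.08

The tangent condition forces AJ to be normal to WJ, so A = J + (0, -8.8) = (21.40, -8.800). On A1, J sits at bearing 90° from A; a 120° counterclockwise sweep puts E at bearing 210°, so E = A + 8.8·(cos 210°, sin 210°) = (13.78, -13.20). Then |WE| = |E − W| = 19.08.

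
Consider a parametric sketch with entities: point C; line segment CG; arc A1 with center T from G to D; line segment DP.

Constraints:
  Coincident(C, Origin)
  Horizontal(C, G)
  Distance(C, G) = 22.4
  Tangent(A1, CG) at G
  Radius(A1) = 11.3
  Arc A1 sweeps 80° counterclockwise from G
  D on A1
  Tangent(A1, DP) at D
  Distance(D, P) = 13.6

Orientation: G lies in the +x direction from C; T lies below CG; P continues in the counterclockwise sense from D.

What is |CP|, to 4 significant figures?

24.42

On A1, G sits at bearing 90° from T; an 80° counterclockwise sweep puts D at bearing 170°, so D = T + 11.3·(cos 170°, sin 170°) = (11.27, -9.338). A1 meets DP tangentially, so TD is at right angles to DP, so DP runs along (−sin 170°, cos 170°); with |DP| = 13.6, P = (8.910, -22.73). Then |CP| = |P − C| = 24.42.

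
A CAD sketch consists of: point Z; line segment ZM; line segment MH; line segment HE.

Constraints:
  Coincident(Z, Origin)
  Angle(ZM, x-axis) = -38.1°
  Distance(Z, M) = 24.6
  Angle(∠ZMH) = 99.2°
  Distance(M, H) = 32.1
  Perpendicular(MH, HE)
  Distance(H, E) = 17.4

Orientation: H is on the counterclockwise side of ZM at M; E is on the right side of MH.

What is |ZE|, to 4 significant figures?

55.10

∠ZMH = 99.2°, so MH runs at -38.1° + (180° − 99.2°) = 42.70° from the x-axis; with |MH| = 32.1, H = M + 32.1·(cos 42.70°, sin 42.70°) = (42.95, 6.590). MH is perpendicular to HE; with |HE| = 17.4 on the right of MH, E = H + 17.4·(0.6782, -0.7349) = (54.75, -6.198). Then |ZE| = |E − Z| = 55.10.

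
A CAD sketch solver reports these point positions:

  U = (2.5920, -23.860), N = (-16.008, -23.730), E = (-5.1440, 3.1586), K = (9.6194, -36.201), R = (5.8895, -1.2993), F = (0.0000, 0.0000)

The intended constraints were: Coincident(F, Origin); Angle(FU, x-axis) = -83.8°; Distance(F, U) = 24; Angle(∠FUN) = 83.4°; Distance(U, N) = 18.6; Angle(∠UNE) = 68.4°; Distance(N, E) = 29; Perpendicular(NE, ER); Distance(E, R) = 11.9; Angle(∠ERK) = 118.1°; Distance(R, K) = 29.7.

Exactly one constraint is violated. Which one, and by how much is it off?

Distance(R, K) = 29.7 — off by 5.40.

F = (0.00, 0.00) ✓; FU at -83.80° ✓; |FU| = 24.00 ✓; ∠FUN = 83.40° ✓; |UN| = 18.60 ✓; ∠UNE = 68.40° ✓; |NE| = 29.00 ✓; ∠(NE, ER) = 90.00° ✓; |ER| = 11.90 ✓; ∠ERK = 118.1° ✓; |RK| = 35.10 ✗.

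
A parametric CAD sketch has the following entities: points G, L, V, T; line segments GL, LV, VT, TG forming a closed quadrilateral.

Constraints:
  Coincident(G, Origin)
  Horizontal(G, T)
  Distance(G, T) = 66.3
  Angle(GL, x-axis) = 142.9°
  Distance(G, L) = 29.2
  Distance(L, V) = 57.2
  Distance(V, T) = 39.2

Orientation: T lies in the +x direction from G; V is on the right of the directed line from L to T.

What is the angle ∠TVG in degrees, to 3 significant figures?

153°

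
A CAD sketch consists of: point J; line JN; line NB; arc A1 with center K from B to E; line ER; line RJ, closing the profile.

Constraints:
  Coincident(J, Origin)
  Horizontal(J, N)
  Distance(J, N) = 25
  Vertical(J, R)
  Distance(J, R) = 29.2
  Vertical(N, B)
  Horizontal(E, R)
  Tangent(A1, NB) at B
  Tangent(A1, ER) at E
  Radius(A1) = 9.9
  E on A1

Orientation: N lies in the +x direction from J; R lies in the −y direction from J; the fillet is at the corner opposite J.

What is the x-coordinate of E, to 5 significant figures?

15.100

The virtual corner opposite J is at (25.000, -29.200). A1 meets NB tangentially, so KB is at right angles to NB and A1 meets ER tangentially, so KE is at right angles to ER, with radius 9.9, so the center K sits 9.9 in from both sides at K = (15.100, -19.300). That places the tangent points at B = (25.000, -19.300) on NB and E = (15.100, -29.200) on ER. So E.x = 15.100.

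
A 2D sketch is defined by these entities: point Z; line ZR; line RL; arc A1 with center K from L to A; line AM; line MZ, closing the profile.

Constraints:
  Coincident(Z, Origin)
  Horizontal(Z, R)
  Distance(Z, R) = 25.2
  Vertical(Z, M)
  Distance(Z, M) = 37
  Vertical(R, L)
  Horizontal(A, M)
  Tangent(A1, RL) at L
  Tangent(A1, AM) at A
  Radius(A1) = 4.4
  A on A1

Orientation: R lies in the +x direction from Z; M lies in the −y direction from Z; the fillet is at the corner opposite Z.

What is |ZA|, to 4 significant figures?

42.45

Z is at the origin; Z and R share the same y with |ZR| = 25.2 and R on the +x side, so R = (25.20, 0.000). Z and M share the same x with |ZM| = 37.0 and M on the −y side, so M = (0.000, -37.00). The virtual corner opposite Z is at (25.20, -37.00). Since A1 is tangent to RL there, KL ⟂ RL and tangency of A1 to AM means the radius KA is perpendicular to AM, with radius 4.4, so the center K sits 4.4 in from both sides at K = (20.80, -32.60). That places the tangent points at L = (25.20, -32.60) on RL and A = (20.80, -37.00) on AM. Then |ZA| = |A − Z| = 42.45.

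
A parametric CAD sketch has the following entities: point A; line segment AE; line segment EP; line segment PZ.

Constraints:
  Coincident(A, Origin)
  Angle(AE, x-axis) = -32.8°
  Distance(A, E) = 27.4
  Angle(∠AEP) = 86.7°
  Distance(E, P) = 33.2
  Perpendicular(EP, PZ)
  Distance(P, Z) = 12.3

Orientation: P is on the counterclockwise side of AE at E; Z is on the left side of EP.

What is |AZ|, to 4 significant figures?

35.02

A is at the origin; AE runs at -32.8° with length 27.4, so E = 27.4·(cos -32.8°, sin -32.8°) = (23.03, -14.84). ∠AEP = 86.7°, so EP runs at -32.8° + (180° − 86.7°) = 60.50° from the x-axis; with |EP| = 33.2, P = E + 33.2·(cos 60.50°, sin 60.50°) = (39.38, 14.05). EP is perpendicular to PZ; with |PZ| = 12.3 on the left of EP, Z = P + 12.3·(-0.8704, 0.4924) = (28.67, 20.11). Then |AZ| = |Z − A| = 35.02.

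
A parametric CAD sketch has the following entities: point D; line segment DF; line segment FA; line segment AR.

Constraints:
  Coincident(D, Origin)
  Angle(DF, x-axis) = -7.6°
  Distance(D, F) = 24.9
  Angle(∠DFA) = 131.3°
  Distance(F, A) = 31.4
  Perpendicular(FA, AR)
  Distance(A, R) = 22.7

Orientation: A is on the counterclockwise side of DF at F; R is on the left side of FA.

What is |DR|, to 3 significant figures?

48.0

D is at the origin; DF runs at -7.6° with length 24.9, so F = 24.9·(cos -7.6°, sin -7.6°) = (24.7, -3.29). ∠DFA = 131.3°, so FA runs at -7.6° + (180° − 131.3°) = 41.1° from the x-axis; with |FA| = 31.4, A = F + 31.4·(cos 41.1°, sin 41.1°) = (48.3, 17.3). FA ⟂ AR; with |AR| = 22.7 on the left of FA, R = A + 22.7·(-0.657, 0.754) = (33.4, 34.5). Then |DR| = |R − D| = 48.0.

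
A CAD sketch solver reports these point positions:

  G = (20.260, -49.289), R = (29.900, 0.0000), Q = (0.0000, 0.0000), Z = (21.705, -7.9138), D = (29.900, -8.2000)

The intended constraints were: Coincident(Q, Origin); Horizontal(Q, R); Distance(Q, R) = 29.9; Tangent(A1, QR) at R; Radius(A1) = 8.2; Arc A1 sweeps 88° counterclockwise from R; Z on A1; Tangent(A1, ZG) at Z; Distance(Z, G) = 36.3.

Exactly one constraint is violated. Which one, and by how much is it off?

Distance(Z, G) = 36.3 — off by 5.10.

Q = (0.00, 0.00) ✓; Q.y = 0.00, R.y = 0.00 ✓; |QR| = 29.90 ✓; ∠(DR, RQ) = 90.00° ✓; |DR| = 8.200 ✓; bearing(D→Z) − bearing(D→R) = 88.00° ✓; |DZ| = 8.200 ✓; ∠(DZ, ZG) = 90.00° ✓; |ZG| = 41.40 ✗.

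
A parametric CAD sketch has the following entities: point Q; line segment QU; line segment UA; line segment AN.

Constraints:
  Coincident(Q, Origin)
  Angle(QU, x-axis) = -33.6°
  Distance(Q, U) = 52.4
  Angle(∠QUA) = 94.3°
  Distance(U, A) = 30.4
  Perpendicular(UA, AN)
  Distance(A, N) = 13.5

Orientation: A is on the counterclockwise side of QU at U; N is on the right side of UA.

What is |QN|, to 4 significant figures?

74.17

Q is at the origin; QU runs at -33.6° with length 52.4, so U = 52.4·(cos -33.6°, sin -33.6°) = (43.65, -29.00). ∠QUA = 94.3°, so UA runs at -33.6° + (180° − 94.3°) = 52.10° from the x-axis; with |UA| = 30.4, A = U + 30.4·(cos 52.10°, sin 52.10°) = (62.32, -5.010). The perpendicularity gives AN at right angles to UA; with |AN| = 13.5 on the right of UA, N = A + 13.5·(0.7891, -0.6143) = (72.97, -13.30). Then |QN| = |N − Q| = 74.17.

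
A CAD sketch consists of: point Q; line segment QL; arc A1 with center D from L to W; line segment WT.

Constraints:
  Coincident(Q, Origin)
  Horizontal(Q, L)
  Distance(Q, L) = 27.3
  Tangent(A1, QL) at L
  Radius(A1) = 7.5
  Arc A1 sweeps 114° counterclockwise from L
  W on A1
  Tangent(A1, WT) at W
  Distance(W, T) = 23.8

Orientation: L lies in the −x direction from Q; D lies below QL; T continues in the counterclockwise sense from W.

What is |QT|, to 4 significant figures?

40.52

Q is at the origin; QL is horizontal with |QL| = 27.3 and L on the −x side, so L = (-27.30, 0.000). A1 meets QL tangentially, so DL is at right angles to QL, so D = L + (0, -7.5) = (-27.30, -7.500). On A1, L sits at bearing 90° from D; a 114° counterclockwise sweep puts W at bearing 204°, so W = D + 7.5·(cos 204°, sin 204°) = (-34.15, -10.55). The tangent condition forces DW to be normal to WT, so WT runs along (−sin 204°, cos 204°); with |WT| = 23.8, T = (-24.47, -32.29). Then |QT| = |T − Q| = 40.52.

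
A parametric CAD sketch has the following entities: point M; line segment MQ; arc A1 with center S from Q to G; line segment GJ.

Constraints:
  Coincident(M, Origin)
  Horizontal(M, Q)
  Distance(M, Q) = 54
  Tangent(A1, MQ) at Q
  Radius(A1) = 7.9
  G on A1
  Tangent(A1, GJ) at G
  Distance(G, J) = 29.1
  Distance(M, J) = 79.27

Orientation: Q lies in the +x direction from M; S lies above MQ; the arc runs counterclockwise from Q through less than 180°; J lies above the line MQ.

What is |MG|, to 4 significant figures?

61.45

M is at the origin; M and Q share the same y with |MQ| = 54.0 and Q on the +x side, so Q = (54.00, 0.000). The tangent condition forces SQ to be normal to MQ, so S = Q + (0, 7.9) = (54.00, 7.900). Since SG ⟂ GJ (tangency), |SJ| = √(7.9² + 29.1²) = 30.15 regardless of where G sits on A1. So J lies on both circle(M, 79.27) and circle(S, 30.15); the above-MQ intersection is J = (72.73, 31.53). G is the foot of the tangent from J: G = (61.26, 4.787).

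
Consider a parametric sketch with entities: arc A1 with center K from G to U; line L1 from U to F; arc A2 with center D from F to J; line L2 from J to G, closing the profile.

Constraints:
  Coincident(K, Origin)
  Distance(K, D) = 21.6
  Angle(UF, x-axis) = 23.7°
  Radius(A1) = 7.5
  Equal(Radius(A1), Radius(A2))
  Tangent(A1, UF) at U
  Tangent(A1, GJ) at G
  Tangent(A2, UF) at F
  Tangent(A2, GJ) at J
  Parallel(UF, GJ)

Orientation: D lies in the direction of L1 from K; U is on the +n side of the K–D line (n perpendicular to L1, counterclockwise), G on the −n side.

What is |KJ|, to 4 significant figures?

22.87

The slot axis is L1's direction at 23.7°, so u = (cos 23.7°, sin 23.7°) = (0.9157, 0.4019) and n = (−sin 23.7°, cos 23.7°) = (-0.4019, 0.9157). K is at the origin and D lies 21.6 along u from K, so D = 21.6·u = (19.78, 8.682). Tangency of A1 to both parallel lines with radius 7.5 puts U and G at K ± 7.5·n: U = (-3.015, 6.867), G = (3.015, -6.867). Equal radii place F and J the same way about D: F = D + 7.5·n = (16.76, 15.55), J = D − 7.5·n = (22.79, 1.815). Then |KJ| = |J − K| = 22.87.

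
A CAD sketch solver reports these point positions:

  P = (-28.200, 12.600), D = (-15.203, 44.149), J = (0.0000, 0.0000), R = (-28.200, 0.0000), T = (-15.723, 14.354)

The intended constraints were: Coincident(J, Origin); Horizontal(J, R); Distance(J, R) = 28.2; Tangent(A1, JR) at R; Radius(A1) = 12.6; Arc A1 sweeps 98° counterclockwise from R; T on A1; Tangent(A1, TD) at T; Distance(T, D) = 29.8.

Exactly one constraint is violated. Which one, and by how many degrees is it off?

Tangent(A1, TD) at T — off by 9.00°.

J = (0.00, 0.00) ✓; J.y = 0.00, R.y = 0.00 ✓; |JR| = 28.20 ✓; ∠(PR, RJ) = 90.00° ✓; |PR| = 12.60 ✓; bearing(P→T) − bearing(P→R) = 98.00° ✓; |PT| = 12.60 ✓; ∠(PT, TD) = 99.00° ✗; |TD| = 29.80 ✓.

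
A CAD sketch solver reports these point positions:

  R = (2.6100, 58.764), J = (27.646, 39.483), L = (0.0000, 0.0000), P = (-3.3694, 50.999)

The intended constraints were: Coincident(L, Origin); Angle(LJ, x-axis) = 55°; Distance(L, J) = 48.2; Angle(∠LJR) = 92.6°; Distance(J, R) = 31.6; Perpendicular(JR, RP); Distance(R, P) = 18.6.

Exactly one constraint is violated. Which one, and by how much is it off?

Distance(R, P) = 18.6 — off by 8.80.

L = (0.00, 0.00) ✓; LJ at 55.00° ✓; |LJ| = 48.20 ✓; ∠LJR = 92.60° ✓; |JR| = 31.60 ✓; ∠(JR, RP) = 90.00° ✓; |RP| = 9.800 ✗.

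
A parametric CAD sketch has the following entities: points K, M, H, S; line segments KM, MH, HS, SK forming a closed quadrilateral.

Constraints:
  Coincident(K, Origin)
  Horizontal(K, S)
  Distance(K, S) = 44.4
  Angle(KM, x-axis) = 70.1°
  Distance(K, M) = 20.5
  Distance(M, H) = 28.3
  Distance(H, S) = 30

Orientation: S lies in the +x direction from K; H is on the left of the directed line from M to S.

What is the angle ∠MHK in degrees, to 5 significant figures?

21.523°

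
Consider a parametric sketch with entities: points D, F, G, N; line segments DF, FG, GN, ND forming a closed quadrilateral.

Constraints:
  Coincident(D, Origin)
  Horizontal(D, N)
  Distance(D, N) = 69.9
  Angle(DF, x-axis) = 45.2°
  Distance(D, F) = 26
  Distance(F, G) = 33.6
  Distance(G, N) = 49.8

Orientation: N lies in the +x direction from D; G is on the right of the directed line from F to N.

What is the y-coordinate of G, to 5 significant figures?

-14.905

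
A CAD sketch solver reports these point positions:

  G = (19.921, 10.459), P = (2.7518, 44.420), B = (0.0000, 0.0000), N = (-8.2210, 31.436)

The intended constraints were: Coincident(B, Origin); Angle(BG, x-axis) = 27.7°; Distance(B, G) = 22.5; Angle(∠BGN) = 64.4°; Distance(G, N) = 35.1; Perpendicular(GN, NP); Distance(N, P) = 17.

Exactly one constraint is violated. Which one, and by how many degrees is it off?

Perpendicular(GN, NP) — off by 3.50°.

B = (0.00, 0.00) ✓; BG at 27.70° ✓; |BG| = 22.50 ✓; ∠BGN = 64.40° ✓; |GN| = 35.10 ✓; ∠(GN, NP) = 93.50° ✗; |NP| = 17.00 ✓.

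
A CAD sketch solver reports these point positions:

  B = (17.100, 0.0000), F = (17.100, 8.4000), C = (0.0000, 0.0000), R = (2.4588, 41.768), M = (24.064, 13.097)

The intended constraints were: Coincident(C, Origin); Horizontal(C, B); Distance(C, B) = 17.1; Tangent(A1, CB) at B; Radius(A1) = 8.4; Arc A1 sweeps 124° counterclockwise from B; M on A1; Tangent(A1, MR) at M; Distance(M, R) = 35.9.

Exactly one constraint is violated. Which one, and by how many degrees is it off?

Tangent(A1, MR) at M — off by 3.00°.

C = (0.00, 0.00) ✓; C.y = 0.00, B.y = 0.00 ✓; |CB| = 17.10 ✓; ∠(FB, BC) = 90.00° ✓; |FB| = 8.400 ✓; bearing(F→M) − bearing(F→B) = 124.0° ✓; |FM| = 8.400 ✓; ∠(FM, MR) = 87.00° ✗; |MR| = 35.90 ✓.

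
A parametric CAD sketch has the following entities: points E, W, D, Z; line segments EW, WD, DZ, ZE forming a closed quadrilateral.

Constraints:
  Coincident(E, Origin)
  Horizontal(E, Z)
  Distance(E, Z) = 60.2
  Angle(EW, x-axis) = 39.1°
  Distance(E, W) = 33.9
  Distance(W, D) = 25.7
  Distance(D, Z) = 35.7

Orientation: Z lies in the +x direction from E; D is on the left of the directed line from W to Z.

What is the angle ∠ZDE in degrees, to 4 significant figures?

73.90°

E is at the origin; EZ is horizontal with |EZ| = 60.2 and Z in +x, so Z = (60.2, 0). EW runs at 39.1° with |EW| = 33.9, so W = (26.31, 21.38). D is determined by |WD| = 25.7 and |DZ| = 35.7 together: it lies at the intersection of circle(W, 25.7) and circle(Z, 35.7). With |WZ| = 40.07, the foot of the radical line on WZ is 12.37 from W and the perpendicular offset is √(25.7² − 12.37²) = 22.52. Taking the left-of-WZ solution: D = (48.79, 33.83).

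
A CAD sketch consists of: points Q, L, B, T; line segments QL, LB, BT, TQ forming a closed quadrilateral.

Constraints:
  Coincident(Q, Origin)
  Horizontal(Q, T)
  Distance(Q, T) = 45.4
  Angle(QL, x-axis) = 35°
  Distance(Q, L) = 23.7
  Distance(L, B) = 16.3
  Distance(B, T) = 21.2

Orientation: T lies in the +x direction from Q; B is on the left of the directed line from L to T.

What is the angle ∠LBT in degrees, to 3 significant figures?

102°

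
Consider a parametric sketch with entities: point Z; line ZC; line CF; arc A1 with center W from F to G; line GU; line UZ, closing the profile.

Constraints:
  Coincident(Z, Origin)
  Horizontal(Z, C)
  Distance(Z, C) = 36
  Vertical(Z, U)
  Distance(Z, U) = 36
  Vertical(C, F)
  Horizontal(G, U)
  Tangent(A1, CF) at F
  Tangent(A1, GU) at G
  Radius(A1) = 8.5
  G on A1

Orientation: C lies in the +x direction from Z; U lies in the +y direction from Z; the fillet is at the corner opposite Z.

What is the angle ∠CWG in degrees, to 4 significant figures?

162.8°

Z is at the origin; ZC is horizontal with |ZC| = 36.0 and C on the +x side, so C = (36.00, 0.000). ZU is vertical with |ZU| = 36.0 and U on the +y side, so U = (0.000, 36.00). The virtual corner opposite Z is at (36.00, 36.00). A1 meets CF tangentially, so WF is at right angles to CF and since A1 is tangent to GU there, WG ⟂ GU, with radius 8.5, so the center W sits 8.5 in from both sides at W = (27.50, 27.50). That places the tangent points at F = (36.00, 27.50) on CF and G = (27.50, 36.00) on GU. Then cos ∠CWG = WC·WG / (|WC||WG|), giving 162.8°.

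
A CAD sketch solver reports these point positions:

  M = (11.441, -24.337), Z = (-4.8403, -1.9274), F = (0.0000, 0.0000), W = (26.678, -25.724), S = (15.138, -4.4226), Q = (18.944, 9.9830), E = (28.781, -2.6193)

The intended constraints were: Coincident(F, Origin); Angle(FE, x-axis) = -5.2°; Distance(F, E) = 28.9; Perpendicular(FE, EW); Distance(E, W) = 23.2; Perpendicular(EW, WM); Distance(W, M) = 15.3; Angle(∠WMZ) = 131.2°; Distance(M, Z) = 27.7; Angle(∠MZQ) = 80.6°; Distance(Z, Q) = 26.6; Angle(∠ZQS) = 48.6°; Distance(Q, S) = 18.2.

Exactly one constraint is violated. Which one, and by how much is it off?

Distance(Q, S) = 18.2 — off by 3.30.

F = (0.00, 0.00) ✓; FE at -5.200° ✓; |FE| = 28.90 ✓; ∠(FE, EW) = 90.00° ✓; |EW| = 23.20 ✓; ∠(EW, WM) = 90.00° ✓; |WM| = 15.30 ✓; ∠WMZ = 131.2° ✓; |MZ| = 27.70 ✓; ∠MZQ = 80.60° ✓; |ZQ| = 26.60 ✓; ∠ZQS = 48.60° ✓; |QS| = 14.90 ✗.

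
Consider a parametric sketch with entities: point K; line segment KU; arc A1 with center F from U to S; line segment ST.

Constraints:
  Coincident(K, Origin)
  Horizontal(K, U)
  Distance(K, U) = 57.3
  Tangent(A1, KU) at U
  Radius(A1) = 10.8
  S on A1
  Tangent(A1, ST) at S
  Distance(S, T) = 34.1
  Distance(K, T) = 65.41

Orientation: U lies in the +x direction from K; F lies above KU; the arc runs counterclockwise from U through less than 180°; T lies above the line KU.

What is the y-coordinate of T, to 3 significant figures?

45.2

Checks: ∠(FU, UK) = 90.00° ✓; |FS| = 10.80 ✓; ∠(FS, ST) = 90.00° ✓; |ST| = 34.10 ✓; |KT| = 65.41 ✓.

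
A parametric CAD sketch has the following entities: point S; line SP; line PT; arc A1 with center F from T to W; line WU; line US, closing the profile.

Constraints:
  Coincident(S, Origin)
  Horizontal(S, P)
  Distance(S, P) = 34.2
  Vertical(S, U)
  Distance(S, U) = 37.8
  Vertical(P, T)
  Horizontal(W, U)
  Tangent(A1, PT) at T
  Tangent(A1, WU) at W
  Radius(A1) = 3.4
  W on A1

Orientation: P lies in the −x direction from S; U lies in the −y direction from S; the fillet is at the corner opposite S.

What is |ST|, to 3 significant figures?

48.5

S is at the origin; S and P share the same y with |SP| = 34.2 and P on the −x side, so P = (-34.2, 0.00). S and U share the same x with |SU| = 37.8 and U on the −y side, so U = (0.00, -37.8). The virtual corner opposite S is at (-34.2, -37.8). The tangent condition forces FT to be normal to PT and tangency of A1 to WU means the radius FW is perpendicular to WU, with radius 3.4, so the center F sits 3.4 in from both sides at F = (-30.8, -34.4). That places the tangent points at T = (-34.2, -34.4) on PT and W = (-30.8, -37.8) on WU. Then |ST| = |T − S| = 48.5.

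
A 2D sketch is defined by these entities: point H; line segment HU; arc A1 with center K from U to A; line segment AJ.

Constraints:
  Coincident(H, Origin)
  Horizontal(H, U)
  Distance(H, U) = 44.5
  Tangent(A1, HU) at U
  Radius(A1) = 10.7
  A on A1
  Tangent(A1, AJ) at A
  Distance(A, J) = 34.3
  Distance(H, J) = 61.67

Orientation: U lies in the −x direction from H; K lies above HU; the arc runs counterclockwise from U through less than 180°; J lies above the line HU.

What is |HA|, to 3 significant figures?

36.3

H is at the origin; H and U share the same y with |HU| = 44.5 and U on the −x side, so U = (-44.5, 0.00). A1 meets HU tangentially, so KU is at right angles to HU, so K = U + (0, 10.7) = (-44.5, 10.7). Since KA ⟂ AJ (tangency), |KJ| = √(10.7² + 34.3²) = 35.9 regardless of where A sits on A1. So J lies on both circle(H, 61.67) and circle(K, 35.9); the above-HU intersection is J = (-40.6, 46.4). A is the foot of the tangent from J: A = (-34.0, 12.8).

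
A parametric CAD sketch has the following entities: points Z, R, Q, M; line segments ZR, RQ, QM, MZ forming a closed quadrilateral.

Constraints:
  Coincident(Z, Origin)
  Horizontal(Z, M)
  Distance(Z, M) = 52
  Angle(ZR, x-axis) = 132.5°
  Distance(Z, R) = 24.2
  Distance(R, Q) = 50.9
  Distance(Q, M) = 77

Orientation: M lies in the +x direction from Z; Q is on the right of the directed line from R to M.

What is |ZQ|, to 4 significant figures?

37.41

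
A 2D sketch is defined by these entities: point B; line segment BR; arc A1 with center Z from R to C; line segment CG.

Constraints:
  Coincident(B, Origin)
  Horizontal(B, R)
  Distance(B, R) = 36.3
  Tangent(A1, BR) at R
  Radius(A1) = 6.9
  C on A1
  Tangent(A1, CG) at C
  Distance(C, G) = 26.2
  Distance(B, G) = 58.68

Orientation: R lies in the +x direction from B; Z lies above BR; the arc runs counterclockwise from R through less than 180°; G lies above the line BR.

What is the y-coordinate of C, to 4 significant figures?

4.923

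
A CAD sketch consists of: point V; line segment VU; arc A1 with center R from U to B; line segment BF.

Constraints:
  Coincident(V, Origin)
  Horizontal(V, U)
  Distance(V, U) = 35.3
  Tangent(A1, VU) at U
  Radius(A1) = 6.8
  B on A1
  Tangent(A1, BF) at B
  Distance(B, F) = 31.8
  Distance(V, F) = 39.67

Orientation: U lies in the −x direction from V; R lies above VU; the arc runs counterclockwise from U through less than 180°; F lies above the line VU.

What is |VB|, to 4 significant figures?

29.22

Checks: |RB| = 6.800 ✓; ∠(RB, BF) = 90.00° ✓; |BF| = 31.80 ✓; |VF| = 39.67 ✓.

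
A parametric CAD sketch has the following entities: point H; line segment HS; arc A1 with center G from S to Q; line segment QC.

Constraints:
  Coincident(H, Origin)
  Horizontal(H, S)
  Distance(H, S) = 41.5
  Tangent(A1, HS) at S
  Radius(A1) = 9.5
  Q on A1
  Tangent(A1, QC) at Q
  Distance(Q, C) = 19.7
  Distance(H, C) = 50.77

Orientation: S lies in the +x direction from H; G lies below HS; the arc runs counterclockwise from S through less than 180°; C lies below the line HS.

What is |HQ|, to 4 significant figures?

35.17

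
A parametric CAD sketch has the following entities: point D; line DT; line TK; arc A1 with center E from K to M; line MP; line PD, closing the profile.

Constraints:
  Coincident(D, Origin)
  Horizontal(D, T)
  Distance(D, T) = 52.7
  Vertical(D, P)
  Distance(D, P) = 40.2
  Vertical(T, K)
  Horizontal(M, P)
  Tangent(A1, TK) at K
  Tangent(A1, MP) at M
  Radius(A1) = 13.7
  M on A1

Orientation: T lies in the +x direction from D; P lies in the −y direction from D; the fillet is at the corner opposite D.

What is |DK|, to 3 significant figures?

59.0

D is at the origin; D and T share the same y with |DT| = 52.7 and T on the +x side, so T = (52.7, 0.00). DP is vertical with |DP| = 40.2 and P on the −y side, so P = (0.00, -40.2). The virtual corner opposite D is at (52.7, -40.2). A1 meets TK tangentially, so EK is at right angles to TK and tangency of A1 to MP means the radius EM is perpendicular to MP, with radius 13.7, so the center E sits 13.7 in from both sides at E = (39.0, -26.5). That places the tangent points at K = (52.7, -26.5) on TK and M = (39.0, -40.2) on MP. Then |DK| = |K − D| = 59.0.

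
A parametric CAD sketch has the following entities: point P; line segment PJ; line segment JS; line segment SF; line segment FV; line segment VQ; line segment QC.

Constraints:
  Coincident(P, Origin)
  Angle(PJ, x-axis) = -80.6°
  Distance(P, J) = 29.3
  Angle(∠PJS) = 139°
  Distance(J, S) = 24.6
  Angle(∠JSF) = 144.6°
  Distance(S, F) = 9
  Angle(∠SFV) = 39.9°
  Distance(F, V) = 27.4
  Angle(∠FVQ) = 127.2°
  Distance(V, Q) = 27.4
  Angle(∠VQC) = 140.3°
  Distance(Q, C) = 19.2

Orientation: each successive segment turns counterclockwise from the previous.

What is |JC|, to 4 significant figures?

35.30

∠FVQ = 127.2° gives VQ at -171.3° from the x-axis; with |VQ| = 27.4, Q = (-14.05, -30.32). ∠VQC = 140.3° gives QC at -131.6° from the x-axis; with |QC| = 19.2, C = (-26.79, -44.68). Then |JC| = |C − J| = 35.30.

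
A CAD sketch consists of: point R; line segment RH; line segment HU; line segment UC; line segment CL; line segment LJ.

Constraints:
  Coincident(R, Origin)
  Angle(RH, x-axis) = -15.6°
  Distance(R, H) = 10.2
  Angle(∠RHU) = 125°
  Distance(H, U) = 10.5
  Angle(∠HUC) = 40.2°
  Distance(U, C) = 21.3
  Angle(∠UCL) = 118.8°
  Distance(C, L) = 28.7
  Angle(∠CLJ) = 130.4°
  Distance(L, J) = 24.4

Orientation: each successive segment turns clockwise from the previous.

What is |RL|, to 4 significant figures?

27.16

R is at the origin; RH runs at -15.6° with length 10.2, so H = (9.824, -2.743). ∠RHU = 125.0° gives HU at -70.60° from the x-axis; with |HU| = 10.5, U = (13.31, -12.65). ∠HUC = 40.2° gives UC at 149.6° from the x-axis; with |UC| = 21.3, C = (-5.060, -1.868). ∠UCL = 118.8° gives CL at 88.40° from the x-axis; with |CL| = 28.7, L = (-4.258, 26.82). Then |RL| = |L − R| = 27.16.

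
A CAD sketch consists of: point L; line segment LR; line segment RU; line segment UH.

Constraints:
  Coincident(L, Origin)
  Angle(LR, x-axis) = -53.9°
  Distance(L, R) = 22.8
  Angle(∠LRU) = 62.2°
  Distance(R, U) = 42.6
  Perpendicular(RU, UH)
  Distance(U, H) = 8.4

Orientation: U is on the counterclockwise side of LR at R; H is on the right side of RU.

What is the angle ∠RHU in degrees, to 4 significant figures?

78.85°

L is at the origin; LR runs at -53.9° with length 22.8, so R = 22.8·(cos -53.9°, sin -53.9°) = (13.43, -18.42). ∠LRU = 62.2°, so RU runs at -53.9° + (180° − 62.2°) = 63.90° from the x-axis; with |RU| = 42.6, U = R + 42.6·(cos 63.90°, sin 63.90°) = (32.18, 19.83). The perpendicularity gives UH at right angles to RU; with |UH| = 8.4 on the right of RU, H = U + 8.4·(0.8980, -0.4399) = (39.72, 16.14). Then cos ∠RHU = HR·HU / (|HR||HU|), giving 78.85°.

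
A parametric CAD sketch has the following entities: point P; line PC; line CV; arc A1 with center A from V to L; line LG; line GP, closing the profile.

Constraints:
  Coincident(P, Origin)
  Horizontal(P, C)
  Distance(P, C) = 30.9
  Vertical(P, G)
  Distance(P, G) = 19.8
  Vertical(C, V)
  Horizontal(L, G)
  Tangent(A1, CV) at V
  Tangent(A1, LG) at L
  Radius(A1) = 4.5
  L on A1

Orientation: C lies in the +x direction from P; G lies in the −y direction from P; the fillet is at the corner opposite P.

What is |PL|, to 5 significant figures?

33.000

P is at the origin; P and C share the same y with |PC| = 30.9 and C on the +x side, so C = (30.900, 0.0000). P and G share the same x with |PG| = 19.8 and G on the −y side, so G = (0.0000, -19.800). The virtual corner opposite P is at (30.900, -19.800). Since A1 is tangent to CV there, AV ⟂ CV and the tangent condition forces AL to be normal to LG, with radius 4.5, so the center A sits 4.5 in from both sides at A = (26.400, -15.300). That places the tangent points at V = (30.900, -15.300) on CV and L = (26.400, -19.800) on LG. Then |PL| = |L − P| = 33.000.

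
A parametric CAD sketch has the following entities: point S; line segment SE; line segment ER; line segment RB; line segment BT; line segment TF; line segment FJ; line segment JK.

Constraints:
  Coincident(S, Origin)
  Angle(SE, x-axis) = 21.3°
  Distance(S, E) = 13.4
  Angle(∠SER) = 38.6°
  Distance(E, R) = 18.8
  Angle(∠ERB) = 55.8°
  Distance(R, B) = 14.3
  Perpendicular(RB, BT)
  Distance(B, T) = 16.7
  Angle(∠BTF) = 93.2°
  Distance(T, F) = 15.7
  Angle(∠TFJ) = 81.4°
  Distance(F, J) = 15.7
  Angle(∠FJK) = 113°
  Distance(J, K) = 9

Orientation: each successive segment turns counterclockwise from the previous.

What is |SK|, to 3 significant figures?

4.16

S is at the origin; SE runs at 21.3° with length 13.4, so E = (12.5, 4.87). ∠SER = 38.6° gives ER at 163° from the x-axis; with |ER| = 18.8, R = (-5.46, 10.5). ∠ERB = 55.8° gives RB at -73.1° from the x-axis; with |RB| = 14.3, B = (-1.31, -3.22). RB is perpendicular to BT, so BT runs at 16.9°; with |BT| = 16.7, T = (14.7, 1.63). ∠BTF = 93.2° gives TF at 104° from the x-axis; with |TF| = 15.7, F = (11.0, 16.9). ∠TFJ = 81.4° gives FJ at -158° from the x-axis; with |FJ| = 15.7, J = (-3.57, 10.9). ∠FJK = 113.0° gives JK at -90.7° from the x-axis; with |JK| = 9.0, K = (-3.68, 1.93). Then |SK| = |K − S| = 4.16.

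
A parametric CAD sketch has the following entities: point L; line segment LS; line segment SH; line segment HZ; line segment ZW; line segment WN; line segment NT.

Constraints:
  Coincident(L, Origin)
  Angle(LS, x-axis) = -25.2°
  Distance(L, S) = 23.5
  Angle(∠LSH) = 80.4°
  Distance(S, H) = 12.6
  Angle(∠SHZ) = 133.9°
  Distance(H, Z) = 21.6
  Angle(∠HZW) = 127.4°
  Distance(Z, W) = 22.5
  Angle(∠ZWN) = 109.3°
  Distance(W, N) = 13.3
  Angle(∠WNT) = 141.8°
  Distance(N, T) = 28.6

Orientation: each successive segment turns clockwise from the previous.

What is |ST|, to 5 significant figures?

30.528

L is at the origin; LS runs at -25.2° with length 23.5, so S = (21.263, -10.006). ∠LSH = 80.4° gives SH at -124.80° from the x-axis; with |SH| = 12.6, H = (14.072, -20.352). ∠SHZ = 133.9° gives HZ at -170.90° from the x-axis; with |HZ| = 21.6, Z = (-7.2557, -23.769). ∠HZW = 127.4° gives ZW at 136.50° from the x-axis; with |ZW| = 22.5, W = (-23.577, -8.2805). ∠ZWN = 109.3° gives WN at 65.800° from the x-axis; with |WN| = 13.3, N = (-18.125, 3.8507). ∠WNT = 141.8° gives NT at 27.600° from the x-axis; with |NT| = 28.6, T = (7.2208, 17.101). Then |ST| = |T − S| = 30.528.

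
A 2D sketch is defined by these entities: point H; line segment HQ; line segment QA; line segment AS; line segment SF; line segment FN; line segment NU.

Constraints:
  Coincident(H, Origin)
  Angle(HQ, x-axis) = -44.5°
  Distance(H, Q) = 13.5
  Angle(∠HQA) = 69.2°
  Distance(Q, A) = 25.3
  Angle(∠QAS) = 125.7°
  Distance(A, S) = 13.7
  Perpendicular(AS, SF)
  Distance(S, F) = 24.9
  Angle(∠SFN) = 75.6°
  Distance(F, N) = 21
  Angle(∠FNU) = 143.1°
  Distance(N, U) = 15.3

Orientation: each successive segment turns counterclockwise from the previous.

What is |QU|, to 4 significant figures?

12.89

∠SFN = 75.6° gives FN at -45.00° from the x-axis; with |FN| = 21.0, N = (6.241, -2.028). ∠FNU = 143.1° gives NU at -8.100° from the x-axis; with |NU| = 15.3, U = (21.39, -4.184). Then |QU| = |U − Q| = 12.89.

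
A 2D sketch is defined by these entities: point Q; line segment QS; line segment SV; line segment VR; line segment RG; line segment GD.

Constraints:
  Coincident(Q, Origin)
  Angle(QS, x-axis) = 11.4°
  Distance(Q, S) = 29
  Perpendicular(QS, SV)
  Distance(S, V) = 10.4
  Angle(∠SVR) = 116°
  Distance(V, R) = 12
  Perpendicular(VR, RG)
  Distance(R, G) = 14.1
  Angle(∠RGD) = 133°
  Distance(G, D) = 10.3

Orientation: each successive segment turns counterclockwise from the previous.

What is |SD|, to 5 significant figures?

14.838

VR ⟂ RG, so RG runs at -104.60°; with |RG| = 14.1, G = (11.206, 5.3070). ∠RGD = 133.0° gives GD at -57.600° from the x-axis; with |GD| = 10.3, D = (16.725, -3.3896). Then |SD| = |D − S| = 14.838.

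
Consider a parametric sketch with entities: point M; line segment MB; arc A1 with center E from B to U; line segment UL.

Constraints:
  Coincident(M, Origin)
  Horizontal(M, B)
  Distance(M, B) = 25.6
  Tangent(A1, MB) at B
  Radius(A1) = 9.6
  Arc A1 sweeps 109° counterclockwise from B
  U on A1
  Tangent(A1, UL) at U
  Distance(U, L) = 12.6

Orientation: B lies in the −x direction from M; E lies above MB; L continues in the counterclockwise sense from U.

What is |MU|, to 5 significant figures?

20.855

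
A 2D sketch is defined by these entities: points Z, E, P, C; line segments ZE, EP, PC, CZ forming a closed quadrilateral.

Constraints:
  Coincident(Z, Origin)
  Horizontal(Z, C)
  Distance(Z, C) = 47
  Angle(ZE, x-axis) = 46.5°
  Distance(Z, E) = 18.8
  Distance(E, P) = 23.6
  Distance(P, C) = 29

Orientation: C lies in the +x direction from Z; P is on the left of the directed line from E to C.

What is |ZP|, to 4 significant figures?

41.99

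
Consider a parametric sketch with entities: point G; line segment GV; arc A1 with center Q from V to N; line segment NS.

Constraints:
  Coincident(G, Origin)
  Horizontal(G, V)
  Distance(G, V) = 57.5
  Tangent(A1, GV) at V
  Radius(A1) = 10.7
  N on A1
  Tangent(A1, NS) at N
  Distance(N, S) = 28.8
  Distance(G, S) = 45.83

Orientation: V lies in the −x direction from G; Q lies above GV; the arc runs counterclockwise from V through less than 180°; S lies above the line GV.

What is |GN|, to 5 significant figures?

48.471

G is at the origin; GV is horizontal with |GV| = 57.5 and V on the −x side, so V = (-57.500, 0.0000). Since A1 is tangent to GV there, QV ⟂ GV, so Q = V + (0, 10.7) = (-57.500, 10.700). Since QN ⟂ NS (tangency), |QS| = √(10.7² + 28.8²) = 30.723 regardless of where N sits on A1. So S lies on both circle(G, 45.83) and circle(Q, 30.723); the above-GV intersection is S = (-34.105, 30.615). N is the foot of the tangent from S: N = (-48.161, 5.4777).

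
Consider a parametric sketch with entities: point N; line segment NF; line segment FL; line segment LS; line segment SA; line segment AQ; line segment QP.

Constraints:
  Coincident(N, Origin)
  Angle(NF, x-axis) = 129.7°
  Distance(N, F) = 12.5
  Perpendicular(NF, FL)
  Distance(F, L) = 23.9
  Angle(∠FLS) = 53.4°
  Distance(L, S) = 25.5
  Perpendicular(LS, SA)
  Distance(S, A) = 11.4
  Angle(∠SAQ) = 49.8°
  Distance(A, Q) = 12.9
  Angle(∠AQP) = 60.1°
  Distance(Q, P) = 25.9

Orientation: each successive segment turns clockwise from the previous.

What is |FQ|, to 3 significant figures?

16.2

N is at the origin; NF runs at 129.7° with length 12.5, so F = (-7.98, 9.62). The perpendicularity gives FL at right angles to NF, so FL runs at 39.7°; with |FL| = 23.9, L = (10.4, 24.9). ∠FLS = 53.4° gives LS at -86.9° from the x-axis; with |LS| = 25.5, S = (11.8, -0.579). LS ⟂ SA, so SA runs at -177°; with |SA| = 11.4, A = (0.400, -1.20). ∠SAQ = 49.8° gives AQ at 52.9° from the x-axis; with |AQ| = 12.9, Q = (8.18, 9.09). Then |FQ| = |Q − F| = 16.2.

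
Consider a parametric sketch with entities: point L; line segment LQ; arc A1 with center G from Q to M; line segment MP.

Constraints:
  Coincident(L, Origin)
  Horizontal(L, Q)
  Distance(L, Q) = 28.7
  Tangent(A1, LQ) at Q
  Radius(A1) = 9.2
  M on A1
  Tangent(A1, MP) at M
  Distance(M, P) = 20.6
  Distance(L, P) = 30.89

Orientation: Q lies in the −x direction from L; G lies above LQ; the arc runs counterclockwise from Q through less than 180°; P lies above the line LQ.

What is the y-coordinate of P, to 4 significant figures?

27.05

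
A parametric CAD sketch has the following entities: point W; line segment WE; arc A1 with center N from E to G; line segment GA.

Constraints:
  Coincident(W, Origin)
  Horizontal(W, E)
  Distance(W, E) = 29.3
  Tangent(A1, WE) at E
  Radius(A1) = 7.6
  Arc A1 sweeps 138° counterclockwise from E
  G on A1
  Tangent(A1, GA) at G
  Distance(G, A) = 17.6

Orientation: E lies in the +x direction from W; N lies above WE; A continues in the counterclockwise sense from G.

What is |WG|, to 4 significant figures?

36.85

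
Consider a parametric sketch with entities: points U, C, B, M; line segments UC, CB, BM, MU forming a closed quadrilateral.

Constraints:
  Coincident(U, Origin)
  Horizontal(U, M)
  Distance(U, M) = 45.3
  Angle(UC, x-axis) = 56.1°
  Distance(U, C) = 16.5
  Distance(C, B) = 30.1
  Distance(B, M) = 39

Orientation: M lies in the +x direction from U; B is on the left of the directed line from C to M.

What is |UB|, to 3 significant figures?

46.5

U is at the origin; U and M share the same y with |UM| = 45.3 and M in +x, so M = (45.3, 0). UC runs at 56.1° with |UC| = 16.5, so C = (9.20, 13.7). B is determined by |CB| = 30.1 and |BM| = 39.0 together: it lies at the intersection of circle(C, 30.1) and circle(M, 39.0). With |CM| = 38.6, the foot of the radical line on CM is 11.3 from C and the perpendicular offset is √(30.1² − 11.3²) = 27.9. Taking the left-of-CM solution: B = (29.7, 35.7).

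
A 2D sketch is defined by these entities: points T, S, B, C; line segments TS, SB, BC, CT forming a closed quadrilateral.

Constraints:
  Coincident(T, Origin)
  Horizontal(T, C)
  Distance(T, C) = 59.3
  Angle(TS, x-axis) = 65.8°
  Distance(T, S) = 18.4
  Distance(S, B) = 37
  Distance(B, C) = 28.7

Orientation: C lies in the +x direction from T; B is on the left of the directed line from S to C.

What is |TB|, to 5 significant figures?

50.020

Checks: |SB| = 37.00 ✓; |BC| = 28.70 ✓.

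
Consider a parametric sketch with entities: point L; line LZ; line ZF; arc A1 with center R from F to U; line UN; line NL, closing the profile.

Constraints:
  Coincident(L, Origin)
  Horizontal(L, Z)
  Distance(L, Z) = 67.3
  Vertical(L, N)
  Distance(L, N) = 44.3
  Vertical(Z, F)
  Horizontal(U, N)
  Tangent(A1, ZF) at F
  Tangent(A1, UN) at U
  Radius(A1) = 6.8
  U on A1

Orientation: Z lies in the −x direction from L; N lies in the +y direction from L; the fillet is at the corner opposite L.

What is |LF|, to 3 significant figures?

77.0

L is at the origin; LZ is horizontal with |LZ| = 67.3 and Z on the −x side, so Z = (-67.3, 0.00). LN is vertical with |LN| = 44.3 and N on the +y side, so N = (0.00, 44.3). The virtual corner opposite L is at (-67.3, 44.3). The tangent condition forces RF to be normal to ZF and the tangent condition forces RU to be normal to UN, with radius 6.8, so the center R sits 6.8 in from both sides at R = (-60.5, 37.5). That places the tangent points at F = (-67.3, 37.5) on ZF and U = (-60.5, 44.3) on UN. Then |LF| = |F − L| = 77.0.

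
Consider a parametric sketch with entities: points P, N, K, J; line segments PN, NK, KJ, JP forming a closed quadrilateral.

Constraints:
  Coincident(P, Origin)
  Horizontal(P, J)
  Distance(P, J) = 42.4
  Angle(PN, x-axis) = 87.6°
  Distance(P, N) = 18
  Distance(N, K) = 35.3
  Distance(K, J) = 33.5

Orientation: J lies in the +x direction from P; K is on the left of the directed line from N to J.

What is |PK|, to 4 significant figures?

46.14

Checks: |NK| = 35.30 ✓; |KJ| = 33.50 ✓.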